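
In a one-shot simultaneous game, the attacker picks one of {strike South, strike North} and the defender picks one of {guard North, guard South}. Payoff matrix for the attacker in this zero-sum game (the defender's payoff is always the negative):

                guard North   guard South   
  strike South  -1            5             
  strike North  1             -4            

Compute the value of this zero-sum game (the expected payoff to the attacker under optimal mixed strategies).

v = 1/11

The attacker's indifference between strike South and strike North determines the defender's mixing probability q:
  the attacker's payoff to strike South: q·(-1) + (1−q)·5 = -6q + 5
  the attacker's payoff to strike North: q·1 + (1−q)·(-4) = 5q - 4
  -6q + 5 = 5q - 4  ⇒  -11q = -9  ⇒  q = 9/11.
The value is the attacker's expected payoff against this mix (using strike South): (9/11)·(-1) + (2/11)·5 = 1/11.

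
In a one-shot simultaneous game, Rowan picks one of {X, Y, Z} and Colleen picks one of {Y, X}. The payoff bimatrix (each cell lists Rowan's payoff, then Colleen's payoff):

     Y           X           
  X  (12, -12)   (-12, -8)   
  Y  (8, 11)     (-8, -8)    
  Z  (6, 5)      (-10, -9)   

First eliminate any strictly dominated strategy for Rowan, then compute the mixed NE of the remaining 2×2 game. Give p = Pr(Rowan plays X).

Rowan's strategy Z is strictly dominated by Y: 8 > 6 and -8 > -10. Eliminate Z.
Set Colleen's expected payoff from Y equal to that from X:
  Colleen's expected payoff from Y: p·(-12) + (1−p)·11 = -23p + 11
  Colleen's expected payoff from X: p·(-8) + (1−p)·(-8) = -8
  -23p + 11 = -8  ⇒  -23p = -19  ⇒  p = 19/23.

p = 19/23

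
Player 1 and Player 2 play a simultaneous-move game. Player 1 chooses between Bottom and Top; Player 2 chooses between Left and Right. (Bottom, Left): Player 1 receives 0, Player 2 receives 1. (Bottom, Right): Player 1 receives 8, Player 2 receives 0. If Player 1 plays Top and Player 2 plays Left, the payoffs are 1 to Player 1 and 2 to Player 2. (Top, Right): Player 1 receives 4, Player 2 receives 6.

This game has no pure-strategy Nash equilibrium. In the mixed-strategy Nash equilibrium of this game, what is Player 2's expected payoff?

Player 1's mix must leave Player 2 indifferent between Left and Right.
  Player 2's payoff from Left: p·1 + (1−p)·2 = -p + 2
  Player 2's payoff from Right: p·0 + (1−p)·6 = -6p + 6
  -p + 2 = -6p + 6  ⇒  5p = 4  ⇒  p = 4/5.
At equilibrium Player 2 is indifferent across columns, so Player 2's payoff equals the payoff from Left: (4/5)·1 + (1/5)·2 = 6/5.

6/5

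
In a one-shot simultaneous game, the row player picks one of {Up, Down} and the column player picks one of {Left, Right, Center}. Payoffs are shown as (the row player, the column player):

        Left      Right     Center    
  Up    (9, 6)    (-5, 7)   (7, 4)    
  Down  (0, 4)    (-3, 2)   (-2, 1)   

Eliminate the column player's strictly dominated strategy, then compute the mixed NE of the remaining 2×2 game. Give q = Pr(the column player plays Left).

q = 2/11

The column player's strategy Center is strictly dominated by Left: 6 > 4 and 4 > 1. Eliminate Center.
The column player's mix must leave the row player indifferent between Up and Down.
  the row player's expected payoff from Up: q·9 + (1−q)·(-5) = 14q - 5
  the row player's expected payoff from Down: q·0 + (1−q)·(-3) = 3q - 3
  14q - 5 = 3q - 3  ⇒  11q = 2  ⇒  q = 2/11.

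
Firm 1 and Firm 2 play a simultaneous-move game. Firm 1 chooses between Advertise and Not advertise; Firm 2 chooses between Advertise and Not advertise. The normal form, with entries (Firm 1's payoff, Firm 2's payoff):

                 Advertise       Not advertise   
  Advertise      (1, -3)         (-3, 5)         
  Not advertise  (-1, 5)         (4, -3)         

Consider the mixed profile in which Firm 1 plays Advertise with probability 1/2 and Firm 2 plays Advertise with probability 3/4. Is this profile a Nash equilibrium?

No

Given Firm 2's mix q = 3/4, Firm 1's payoff from Advertise is 0 but from Not advertise is 1/4. Firm 1 strictly prefers Not advertise, so Firm 1 would not mix.
So the proposed profile is not a Nash equilibrium.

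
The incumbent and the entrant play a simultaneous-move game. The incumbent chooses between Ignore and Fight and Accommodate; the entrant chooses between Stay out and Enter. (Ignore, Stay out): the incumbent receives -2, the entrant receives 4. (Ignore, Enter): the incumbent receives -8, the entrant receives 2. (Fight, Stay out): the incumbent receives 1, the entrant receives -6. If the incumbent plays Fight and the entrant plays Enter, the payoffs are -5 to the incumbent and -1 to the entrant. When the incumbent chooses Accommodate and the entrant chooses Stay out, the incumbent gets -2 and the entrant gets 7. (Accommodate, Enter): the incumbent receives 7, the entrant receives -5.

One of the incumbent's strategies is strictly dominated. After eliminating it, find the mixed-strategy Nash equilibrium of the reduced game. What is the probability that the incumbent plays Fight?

The incumbent's strategy Ignore is strictly dominated by Fight: 1 > -2 and -5 > -8. Eliminate Ignore.
In a mixed equilibrium the entrant is indifferent between Stay out and Enter; this condition fixes p.
  the entrant's payoff to Stay out: p·(-6) + (1−p)·7 = -13p + 7
  the entrant's payoff to Enter: p·(-1) + (1−p)·(-5) = 4p - 5
  -13p + 7 = 4p - 5  ⇒  -17p = -12  ⇒  p = 12/17.

p = 12/17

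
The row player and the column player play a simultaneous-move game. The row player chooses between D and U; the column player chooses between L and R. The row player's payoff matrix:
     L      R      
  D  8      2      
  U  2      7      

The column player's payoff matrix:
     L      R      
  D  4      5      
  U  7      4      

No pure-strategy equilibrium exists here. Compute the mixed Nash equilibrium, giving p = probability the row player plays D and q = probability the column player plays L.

The row player's mix must leave the column player indifferent between L and R.
  the column player's payoff from L: p·4 + (1−p)·7 = -3p + 7
  the column player's payoff from R: p·5 + (1−p)·4 = p + 4
  -3p + 7 = p + 4  ⇒  -4p = -3  ⇒  p = 3/4.
The column player's mix must leave the row player indifferent between D and U.
  the row player's payoff from D: q·8 + (1−q)·2 = 6q + 2
  the row player's payoff from U: q·2 + (1−q)·7 = -5q + 7
  6q + 2 = -5q + 7  ⇒  11q = 5  ⇒  q = 5/11.

p = 3/4, q = 5/11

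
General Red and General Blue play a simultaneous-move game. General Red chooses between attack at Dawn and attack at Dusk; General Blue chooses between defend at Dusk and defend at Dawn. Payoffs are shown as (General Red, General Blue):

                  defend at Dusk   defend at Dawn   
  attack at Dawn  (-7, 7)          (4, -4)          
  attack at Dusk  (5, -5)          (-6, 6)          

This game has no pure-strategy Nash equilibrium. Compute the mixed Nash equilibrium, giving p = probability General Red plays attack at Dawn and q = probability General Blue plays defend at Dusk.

Set General Blue's expected payoff from defend at Dusk equal to that from defend at Dawn:
  General Blue's payoff from defend at Dusk: p·7 + (1−p)·(-5) = 12p - 5
  General Blue's payoff from defend at Dawn: p·(-4) + (1−p)·6 = -10p + 6
  12p - 5 = -10p + 6  ⇒  22p = 11  ⇒  p = 1/2.
For General Red to be willing to mix, General Red must be indifferent between attack at Dawn and attack at Dusk, which pins down General Blue's mix.
  General Red's expected payoff from attack at Dawn: q·(-7) + (1−q)·4 = -11q + 4
  General Red's expected payoff from attack at Dusk: q·5 + (1−q)·(-6) = 11q - 6
  -11q + 4 = 11q - 6  ⇒  -22q = -10  ⇒  q = 5/11.

p = 1/2, q = 5/11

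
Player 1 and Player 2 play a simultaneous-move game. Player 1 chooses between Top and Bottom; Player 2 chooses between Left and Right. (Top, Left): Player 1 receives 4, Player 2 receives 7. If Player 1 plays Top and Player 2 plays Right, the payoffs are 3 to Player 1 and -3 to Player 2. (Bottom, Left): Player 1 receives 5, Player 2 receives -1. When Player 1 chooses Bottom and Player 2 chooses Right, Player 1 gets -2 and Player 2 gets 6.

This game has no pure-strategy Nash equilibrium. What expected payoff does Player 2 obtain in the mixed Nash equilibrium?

Set Player 2's expected payoff from Left equal to that from Right:
  Player 2's payoff from Left: p·7 + (1−p)·(-1) = 8p - 1
  Player 2's payoff from Right: p·(-3) + (1−p)·6 = -9p + 6
  8p - 1 = -9p + 6  ⇒  17p = 7  ⇒  p = 7/17.
At equilibrium Player 2 is indifferent across columns, so Player 2's payoff equals the payoff from Left: (7/17)·7 + (10/17)·(-1) = 39/17.

39/17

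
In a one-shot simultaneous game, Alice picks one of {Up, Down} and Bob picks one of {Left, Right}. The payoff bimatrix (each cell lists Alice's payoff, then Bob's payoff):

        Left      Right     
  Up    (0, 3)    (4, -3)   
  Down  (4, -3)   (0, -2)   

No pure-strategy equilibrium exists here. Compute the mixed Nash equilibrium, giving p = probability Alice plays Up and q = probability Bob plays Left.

Bob's indifference between Left and Right determines Alice's mixing probability p:
  Bob's expected payoff from Left: p·3 + (1−p)·(-3) = 6p - 3
  Bob's expected payoff from Right: p·(-3) + (1−p)·(-2) = -p - 2
  6p - 3 = -p - 2  ⇒  7p = 1  ⇒  p = 1/7.
In a mixed equilibrium Alice is indifferent between Up and Down; this condition fixes q.
  Alice's payoff to Up: q·0 + (1−q)·4 = -4q + 4
  Alice's payoff to Down: q·4 + (1−q)·0 = 4q
  -4q + 4 = 4q  ⇒  -8q = -4  ⇒  q = 1/2.

p = 1/7, q = 1/2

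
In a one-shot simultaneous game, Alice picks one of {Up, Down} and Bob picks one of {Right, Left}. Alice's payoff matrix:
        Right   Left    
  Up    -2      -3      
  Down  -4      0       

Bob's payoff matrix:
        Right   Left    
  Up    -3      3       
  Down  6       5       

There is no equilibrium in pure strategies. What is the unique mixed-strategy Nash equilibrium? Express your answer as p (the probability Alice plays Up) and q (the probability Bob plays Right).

p = 1/7, q = 3/5

Alice's mix must leave Bob indifferent between Right and Left.
  Bob's payoff to Right: p·(-3) + (1−p)·6 = -9p + 6
  Bob's payoff to Left: p·3 + (1−p)·5 = -2p + 5
  -9p + 6 = -2p + 5  ⇒  -7p = -1  ⇒  p = 1/7.
Bob's mix must leave Alice indifferent between Up and Down.
  Alice's expected payoff from Up: q·(-2) + (1−q)·(-3) = q - 3
  Alice's expected payoff from Down: q·(-4) + (1−q)·0 = -4q
  q - 3 = -4q  ⇒  5q = 3  ⇒  q = 3/5.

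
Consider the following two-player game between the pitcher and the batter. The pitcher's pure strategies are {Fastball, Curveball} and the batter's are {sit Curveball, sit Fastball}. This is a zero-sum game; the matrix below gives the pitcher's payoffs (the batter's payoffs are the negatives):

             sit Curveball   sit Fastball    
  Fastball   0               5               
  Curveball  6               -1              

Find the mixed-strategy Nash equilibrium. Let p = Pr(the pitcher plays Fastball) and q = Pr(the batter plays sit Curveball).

p = 7/12, q = 1/2

The batter's indifference between sit Curveball and sit Fastball determines the pitcher's mixing probability p:
  the batter's payoff to sit Curveball: p·0 + (1−p)·(-6) = 6p - 6
  the batter's payoff to sit Fastball: p·(-5) + (1−p)·1 = -6p + 1
  6p - 6 = -6p + 1  ⇒  12p = 7  ⇒  p = 7/12.
Set the pitcher's expected payoff from Fastball equal to that from Curveball:
  the pitcher's payoff from Fastball: q·0 + (1−q)·5 = -5q + 5
  the pitcher's payoff from Curveball: q·6 + (1−q)·(-1) = 7q - 1
  -5q + 5 = 7q - 1  ⇒  -12q = -6  ⇒  q = 1/2.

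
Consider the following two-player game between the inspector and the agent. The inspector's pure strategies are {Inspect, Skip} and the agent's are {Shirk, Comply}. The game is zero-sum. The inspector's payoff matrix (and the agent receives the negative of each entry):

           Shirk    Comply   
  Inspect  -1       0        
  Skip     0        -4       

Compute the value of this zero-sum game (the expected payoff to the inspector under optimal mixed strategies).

v = -4/5

The inspector's indifference between Inspect and Skip determines the agent's mixing probability q:
  the inspector's payoff from Inspect: q·(-1) + (1−q)·0 = -q
  the inspector's payoff from Skip: q·0 + (1−q)·(-4) = 4q - 4
  -q = 4q - 4  ⇒  -5q = -4  ⇒  q = 4/5.
The value is the inspector's expected payoff against this mix (using Inspect): (4/5)·(-1) + (1/5)·0 = -4/5.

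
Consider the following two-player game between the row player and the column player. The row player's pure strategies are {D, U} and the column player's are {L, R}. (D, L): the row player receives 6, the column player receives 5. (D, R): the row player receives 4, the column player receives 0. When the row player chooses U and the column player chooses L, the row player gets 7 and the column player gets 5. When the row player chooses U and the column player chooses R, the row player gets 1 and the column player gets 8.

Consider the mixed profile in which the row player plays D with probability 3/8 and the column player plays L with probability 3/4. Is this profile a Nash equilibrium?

Yes

Check the column player's indifference given the row player's mix p = 3/8:
  payoff from L = 5; payoff from R = 5 — equal.
Check the row player's indifference given the column player's mix q = 3/4:
  payoff from D = 11/2; payoff from U = 11/2 — equal.
Both players are indifferent, so neither can profitably deviate.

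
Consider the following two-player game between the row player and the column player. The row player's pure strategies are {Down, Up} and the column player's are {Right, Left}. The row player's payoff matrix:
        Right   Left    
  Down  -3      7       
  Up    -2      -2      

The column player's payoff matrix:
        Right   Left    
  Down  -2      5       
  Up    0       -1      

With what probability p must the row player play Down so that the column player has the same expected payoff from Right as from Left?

The row player's mix must leave the column player indifferent between Right and Left.
  the column player's payoff to Right: p·(-2) + (1−p)·0 = -2p
  the column player's payoff to Left: p·5 + (1−p)·(-1) = 6p - 1
  -2p = 6p - 1  ⇒  -8p = -1  ⇒  p = 1/8.

p = 1/8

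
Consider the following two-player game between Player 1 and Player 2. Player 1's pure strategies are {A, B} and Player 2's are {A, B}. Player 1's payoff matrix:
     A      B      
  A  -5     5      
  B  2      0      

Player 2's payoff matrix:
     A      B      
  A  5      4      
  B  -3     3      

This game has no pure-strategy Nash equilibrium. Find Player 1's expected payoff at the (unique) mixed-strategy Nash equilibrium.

5/6

Player 1's indifference between A and B determines Player 2's mixing probability q:
  Player 1's payoff from A: q·(-5) + (1−q)·5 = -10q + 5
  Player 1's payoff from B: q·2 + (1−q)·0 = 2q
  -10q + 5 = 2q  ⇒  -12q = -5  ⇒  q = 5/12.
At equilibrium Player 1 is indifferent across rows, so Player 1's payoff equals the payoff from A: (5/12)·(-5) + (7/12)·5 = 5/6.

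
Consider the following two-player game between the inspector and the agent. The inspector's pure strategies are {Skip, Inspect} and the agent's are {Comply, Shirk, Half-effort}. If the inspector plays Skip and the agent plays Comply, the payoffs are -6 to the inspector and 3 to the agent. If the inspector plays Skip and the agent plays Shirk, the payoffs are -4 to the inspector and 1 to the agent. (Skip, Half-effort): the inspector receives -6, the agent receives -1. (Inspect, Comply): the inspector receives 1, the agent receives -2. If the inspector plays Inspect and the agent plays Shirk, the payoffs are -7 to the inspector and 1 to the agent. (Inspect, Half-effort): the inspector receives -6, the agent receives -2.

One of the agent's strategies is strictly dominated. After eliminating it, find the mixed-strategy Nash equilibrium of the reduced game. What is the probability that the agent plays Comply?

q = 3/10

The agent's strategy Half-effort is strictly dominated by Shirk: 1 > -1 and 1 > -2. Eliminate Half-effort.
For the inspector to be willing to mix, the inspector must be indifferent between Skip and Inspect, which pins down the agent's mix.
  the inspector's expected payoff from Skip: q·(-6) + (1−q)·(-4) = -2q - 4
  the inspector's expected payoff from Inspect: q·1 + (1−q)·(-7) = 8q - 7
  -2q - 4 = 8q - 7  ⇒  -10q = -3  ⇒  q = 3/10.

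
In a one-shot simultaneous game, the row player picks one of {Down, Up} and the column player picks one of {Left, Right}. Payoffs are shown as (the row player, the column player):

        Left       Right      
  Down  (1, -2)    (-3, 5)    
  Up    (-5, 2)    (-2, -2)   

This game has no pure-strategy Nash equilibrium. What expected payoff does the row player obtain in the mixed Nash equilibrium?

-17/7

In a mixed equilibrium the row player is indifferent between Down and Up; this condition fixes q.
  the row player's payoff to Down: q·1 + (1−q)·(-3) = 4q - 3
  the row player's payoff to Up: q·(-5) + (1−q)·(-2) = -3q - 2
  4q - 3 = -3q - 2  ⇒  7q = 1  ⇒  q = 1/7.
At equilibrium the row player is indifferent across rows, so the row player's payoff equals the payoff from Down: (1/7)·1 + (6/7)·(-3) = -17/7.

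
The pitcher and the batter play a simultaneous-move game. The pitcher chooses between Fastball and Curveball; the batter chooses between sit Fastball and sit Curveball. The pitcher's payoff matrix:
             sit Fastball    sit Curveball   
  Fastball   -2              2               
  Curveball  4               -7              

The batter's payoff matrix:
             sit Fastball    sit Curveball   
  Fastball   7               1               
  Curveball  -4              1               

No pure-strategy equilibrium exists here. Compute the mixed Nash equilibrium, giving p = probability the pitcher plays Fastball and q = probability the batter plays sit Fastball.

In a mixed equilibrium the batter is indifferent between sit Fastball and sit Curveball; this condition fixes p.
  the batter's payoff from sit Fastball: p·7 + (1−p)·(-4) = 11p - 4
  the batter's payoff from sit Curveball: p·1 + (1−p)·1 = 1
  11p - 4 = 1  ⇒  11p = 5  ⇒  p = 5/11.
Set the pitcher's expected payoff from Fastball equal to that from Curveball:
  the pitcher's expected payoff from Fastball: q·(-2) + (1−q)·2 = -4q + 2
  the pitcher's expected payoff from Curveball: q·4 + (1−q)·(-7) = 11q - 7
  -4q + 2 = 11q - 7  ⇒  -15q = -9  ⇒  q = 3/5.

p = 5/11, q = 3/5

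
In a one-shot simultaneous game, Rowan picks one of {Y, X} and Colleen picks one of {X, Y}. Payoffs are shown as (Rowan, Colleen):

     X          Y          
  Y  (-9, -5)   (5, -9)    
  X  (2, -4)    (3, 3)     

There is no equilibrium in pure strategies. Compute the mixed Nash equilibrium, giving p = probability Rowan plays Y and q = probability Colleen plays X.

Rowan's mix must leave Colleen indifferent between X and Y.
  Colleen's payoff from X: p·(-5) + (1−p)·(-4) = -p - 4
  Colleen's payoff from Y: p·(-9) + (1−p)·3 = -12p + 3
  -p - 4 = -12p + 3  ⇒  11p = 7  ⇒  p = 7/11.
Rowan's indifference between Y and X determines Colleen's mixing probability q:
  Rowan's payoff to Y: q·(-9) + (1−q)·5 = -14q + 5
  Rowan's payoff to X: q·2 + (1−q)·3 = -q + 3
  -14q + 5 = -q + 3  ⇒  -13q = -2  ⇒  q = 2/13.

p = 7/11, q = 2/13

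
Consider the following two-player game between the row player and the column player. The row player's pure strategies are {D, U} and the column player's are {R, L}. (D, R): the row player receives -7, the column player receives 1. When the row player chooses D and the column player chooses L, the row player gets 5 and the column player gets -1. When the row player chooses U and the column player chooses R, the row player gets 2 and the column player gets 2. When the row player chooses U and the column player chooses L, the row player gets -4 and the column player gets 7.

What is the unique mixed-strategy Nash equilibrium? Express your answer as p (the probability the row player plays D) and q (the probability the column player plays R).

p = 5/7, q = 1/2

Set the column player's expected payoff from R equal to that from L:
  the column player's payoff from R: p·1 + (1−p)·2 = -p + 2
  the column player's payoff from L: p·(-1) + (1−p)·7 = -8p + 7
  -p + 2 = -8p + 7  ⇒  7p = 5  ⇒  p = 5/7.
The row player's indifference between D and U determines the column player's mixing probability q:
  the row player's payoff from D: q·(-7) + (1−q)·5 = -12q + 5
  the row player's payoff from U: q·2 + (1−q)·(-4) = 6q - 4
  -12q + 5 = 6q - 4  ⇒  -18q = -9  ⇒  q = 1/2.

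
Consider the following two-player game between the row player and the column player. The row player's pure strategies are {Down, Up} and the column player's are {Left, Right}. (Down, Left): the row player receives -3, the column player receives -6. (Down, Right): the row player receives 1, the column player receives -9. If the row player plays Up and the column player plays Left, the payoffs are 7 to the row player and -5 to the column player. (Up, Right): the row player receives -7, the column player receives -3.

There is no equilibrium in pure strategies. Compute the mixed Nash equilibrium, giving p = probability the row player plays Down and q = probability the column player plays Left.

p = 2/5, q = 4/9

In a mixed equilibrium the column player is indifferent between Left and Right; this condition fixes p.
  the column player's payoff from Left: p·(-6) + (1−p)·(-5) = -p - 5
  the column player's payoff from Right: p·(-9) + (1−p)·(-3) = -6p - 3
  -p - 5 = -6p - 3  ⇒  5p = 2  ⇒  p = 2/5.
The row player's indifference between Down and Up determines the column player's mixing probability q:
  the row player's expected payoff from Down: q·(-3) + (1−q)·1 = -4q + 1
  the row player's expected payoff from Up: q·7 + (1−q)·(-7) = 14q - 7
  -4q + 1 = 14q - 7  ⇒  -18q = -8  ⇒  q = 4/9.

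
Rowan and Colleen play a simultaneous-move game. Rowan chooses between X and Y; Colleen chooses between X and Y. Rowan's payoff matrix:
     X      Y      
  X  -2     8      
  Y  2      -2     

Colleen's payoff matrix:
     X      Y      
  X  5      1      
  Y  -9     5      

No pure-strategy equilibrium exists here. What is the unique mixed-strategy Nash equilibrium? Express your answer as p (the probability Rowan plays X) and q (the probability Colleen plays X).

For Colleen to be willing to mix, Colleen must be indifferent between X and Y, which pins down Rowan's mix.
  Colleen's payoff from X: p·5 + (1−p)·(-9) = 14p - 9
  Colleen's payoff from Y: p·1 + (1−p)·5 = -4p + 5
  14p - 9 = -4p + 5  ⇒  18p = 14  ⇒  p = 7/9.
In a mixed equilibrium Rowan is indifferent between X and Y; this condition fixes q.
  Rowan's payoff from X: q·(-2) + (1−q)·8 = -10q + 8
  Rowan's payoff from Y: q·2 + (1−q)·(-2) = 4q - 2
  -10q + 8 = 4q - 2  ⇒  -14q = -10  ⇒  q = 5/7.

p = 7/9, q = 5/7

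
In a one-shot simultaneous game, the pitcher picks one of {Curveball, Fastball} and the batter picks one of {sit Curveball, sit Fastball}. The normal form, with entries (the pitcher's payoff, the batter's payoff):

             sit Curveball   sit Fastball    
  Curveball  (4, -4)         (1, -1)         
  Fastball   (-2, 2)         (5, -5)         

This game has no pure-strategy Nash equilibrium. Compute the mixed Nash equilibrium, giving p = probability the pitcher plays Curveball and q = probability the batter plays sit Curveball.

p = 7/10, q = 2/5

For the batter to be willing to mix, the batter must be indifferent between sit Curveball and sit Fastball, which pins down the pitcher's mix.
  the batter's payoff to sit Curveball: p·(-4) + (1−p)·2 = -6p + 2
  the batter's payoff to sit Fastball: p·(-1) + (1−p)·(-5) = 4p - 5
  -6p + 2 = 4p - 5  ⇒  -10p = -7  ⇒  p = 7/10.
The pitcher's indifference between Curveball and Fastball determines the batter's mixing probability q:
  the pitcher's payoff from Curveball: q·4 + (1−q)·1 = 3q + 1
  the pitcher's payoff from Fastball: q·(-2) + (1−q)·5 = -7q + 5
  3q + 1 = -7q + 5  ⇒  10q = 4  ⇒  q = 2/5.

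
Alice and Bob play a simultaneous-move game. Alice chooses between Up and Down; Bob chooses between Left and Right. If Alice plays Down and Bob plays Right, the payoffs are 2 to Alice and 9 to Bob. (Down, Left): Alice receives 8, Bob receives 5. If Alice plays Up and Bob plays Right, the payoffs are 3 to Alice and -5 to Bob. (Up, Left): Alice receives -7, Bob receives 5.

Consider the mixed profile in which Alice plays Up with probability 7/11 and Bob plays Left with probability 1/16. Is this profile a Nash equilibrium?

No

Given Alice's mix p = 7/11, Bob's payoff from Left is 5 but from Right is 1/11. Bob strictly prefers Left, so Bob would not mix.
So the proposed profile is not a Nash equilibrium.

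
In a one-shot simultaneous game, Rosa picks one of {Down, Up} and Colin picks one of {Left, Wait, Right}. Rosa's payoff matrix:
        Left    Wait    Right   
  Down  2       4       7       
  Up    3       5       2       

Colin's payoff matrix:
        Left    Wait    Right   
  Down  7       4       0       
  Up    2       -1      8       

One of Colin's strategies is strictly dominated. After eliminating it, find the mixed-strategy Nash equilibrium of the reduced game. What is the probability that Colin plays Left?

Colin's strategy Wait is strictly dominated by Left: 7 > 4 and 2 > -1. Eliminate Wait.
For Rosa to be willing to mix, Rosa must be indifferent between Down and Up, which pins down Colin's mix.
  Rosa's payoff to Down: q·2 + (1−q)·7 = -5q + 7
  Rosa's payoff to Up: q·3 + (1−q)·2 = q + 2
  -5q + 7 = q + 2  ⇒  -6q = -5  ⇒  q = 5/6.

q = 5/6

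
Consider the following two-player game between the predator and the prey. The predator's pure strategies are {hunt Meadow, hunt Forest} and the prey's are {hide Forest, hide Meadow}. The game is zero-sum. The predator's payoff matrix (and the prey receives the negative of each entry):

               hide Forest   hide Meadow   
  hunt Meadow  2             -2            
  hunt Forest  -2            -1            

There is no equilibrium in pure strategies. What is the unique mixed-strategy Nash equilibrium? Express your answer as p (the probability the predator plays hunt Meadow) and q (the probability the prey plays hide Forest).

The prey's indifference between hide Forest and hide Meadow determines the predator's mixing probability p:
  the prey's expected payoff from hide Forest: p·(-2) + (1−p)·2 = -4p + 2
  the prey's expected payoff from hide Meadow: p·2 + (1−p)·1 = p + 1
  -4p + 2 = p + 1  ⇒  -5p = -1  ⇒  p = 1/5.
In a mixed equilibrium the predator is indifferent between hunt Meadow and hunt Forest; this condition fixes q.
  the predator's expected payoff from hunt Meadow: q·2 + (1−q)·(-2) = 4q - 2
  the predator's expected payoff from hunt Forest: q·(-2) + (1−q)·(-1) = -q - 1
  4q - 2 = -q - 1  ⇒  5q = 1  ⇒  q = 1/5.

p = 1/5, q = 1/5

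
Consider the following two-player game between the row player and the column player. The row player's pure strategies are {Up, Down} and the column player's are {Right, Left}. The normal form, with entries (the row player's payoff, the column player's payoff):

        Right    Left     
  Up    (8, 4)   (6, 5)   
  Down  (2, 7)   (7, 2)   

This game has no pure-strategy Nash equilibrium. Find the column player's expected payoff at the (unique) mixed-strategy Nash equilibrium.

For the column player to be willing to mix, the column player must be indifferent between Right and Left, which pins down the row player's mix.
  the column player's payoff from Right: p·4 + (1−p)·7 = -3p + 7
  the column player's payoff from Left: p·5 + (1−p)·2 = 3p + 2
  -3p + 7 = 3p + 2  ⇒  -6p = -5  ⇒  p = 5/6.
At equilibrium the column player is indifferent across columns, so the column player's payoff equals the payoff from Right: (5/6)·4 + (1/6)·7 = 9/2.

9/2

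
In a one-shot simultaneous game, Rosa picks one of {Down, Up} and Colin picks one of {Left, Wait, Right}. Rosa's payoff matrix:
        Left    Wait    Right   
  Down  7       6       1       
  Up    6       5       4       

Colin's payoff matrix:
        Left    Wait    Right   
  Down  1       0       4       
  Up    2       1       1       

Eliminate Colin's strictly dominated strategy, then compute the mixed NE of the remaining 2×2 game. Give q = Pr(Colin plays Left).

Colin's strategy Wait is strictly dominated by Left: 1 > 0 and 2 > 1. Eliminate Wait.
Rosa's indifference between Down and Up determines Colin's mixing probability q:
  Rosa's payoff to Down: q·7 + (1−q)·1 = 6q + 1
  Rosa's payoff to Up: q·6 + (1−q)·4 = 2q + 4
  6q + 1 = 2q + 4  ⇒  4q = 3  ⇒  q = 3/4.

q = 3/4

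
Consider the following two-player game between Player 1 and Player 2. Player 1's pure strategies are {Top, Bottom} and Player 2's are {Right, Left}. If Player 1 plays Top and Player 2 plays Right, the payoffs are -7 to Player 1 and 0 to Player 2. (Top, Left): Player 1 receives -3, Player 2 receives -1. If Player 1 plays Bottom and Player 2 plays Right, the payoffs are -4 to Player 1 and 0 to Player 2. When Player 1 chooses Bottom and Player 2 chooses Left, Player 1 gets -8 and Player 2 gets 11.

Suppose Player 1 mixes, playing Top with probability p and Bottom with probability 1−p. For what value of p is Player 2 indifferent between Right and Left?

Set Player 2's expected payoff from Right equal to that from Left:
  Player 2's payoff from Right: p·0 + (1−p)·0 = 0
  Player 2's payoff from Left: p·(-1) + (1−p)·11 = -12p + 11
  0 = -12p + 11  ⇒  12p = 11  ⇒  p = 11/12.

p = 11/12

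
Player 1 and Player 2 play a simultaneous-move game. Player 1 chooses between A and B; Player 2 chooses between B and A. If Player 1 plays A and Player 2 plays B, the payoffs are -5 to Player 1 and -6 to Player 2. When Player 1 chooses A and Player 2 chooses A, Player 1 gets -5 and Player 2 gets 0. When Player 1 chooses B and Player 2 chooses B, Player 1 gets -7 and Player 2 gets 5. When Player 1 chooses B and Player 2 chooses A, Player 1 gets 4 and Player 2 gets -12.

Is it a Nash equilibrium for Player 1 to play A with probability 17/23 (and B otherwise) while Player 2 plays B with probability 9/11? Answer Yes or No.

Yes

Check Player 2's indifference given Player 1's mix p = 17/23:
  payoff from B = -72/23; payoff from A = -72/23 — equal.
Check Player 1's indifference given Player 2's mix q = 9/11:
  payoff from A = -5; payoff from B = -5 — equal.
Both players are indifferent, so neither can profitably deviate.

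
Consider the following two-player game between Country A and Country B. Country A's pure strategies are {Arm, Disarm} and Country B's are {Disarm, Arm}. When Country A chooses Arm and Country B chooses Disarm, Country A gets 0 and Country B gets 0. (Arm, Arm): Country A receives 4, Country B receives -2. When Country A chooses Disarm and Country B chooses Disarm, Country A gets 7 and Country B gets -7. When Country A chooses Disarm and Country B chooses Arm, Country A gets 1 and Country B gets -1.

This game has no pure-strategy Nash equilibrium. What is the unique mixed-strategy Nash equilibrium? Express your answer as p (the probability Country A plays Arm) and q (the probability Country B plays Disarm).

p = 3/4, q = 3/10

Country A's mix must leave Country B indifferent between Disarm and Arm.
  Country B's payoff to Disarm: p·0 + (1−p)·(-7) = 7p - 7
  Country B's payoff to Arm: p·(-2) + (1−p)·(-1) = -p - 1
  7p - 7 = -p - 1  ⇒  8p = 6  ⇒  p = 3/4.
Country A's indifference between Arm and Disarm determines Country B's mixing probability q:
  Country A's payoff from Arm: q·0 + (1−q)·4 = -4q + 4
  Country A's payoff from Disarm: q·7 + (1−q)·1 = 6q + 1
  -4q + 4 = 6q + 1  ⇒  -10q = -3  ⇒  q = 3/10.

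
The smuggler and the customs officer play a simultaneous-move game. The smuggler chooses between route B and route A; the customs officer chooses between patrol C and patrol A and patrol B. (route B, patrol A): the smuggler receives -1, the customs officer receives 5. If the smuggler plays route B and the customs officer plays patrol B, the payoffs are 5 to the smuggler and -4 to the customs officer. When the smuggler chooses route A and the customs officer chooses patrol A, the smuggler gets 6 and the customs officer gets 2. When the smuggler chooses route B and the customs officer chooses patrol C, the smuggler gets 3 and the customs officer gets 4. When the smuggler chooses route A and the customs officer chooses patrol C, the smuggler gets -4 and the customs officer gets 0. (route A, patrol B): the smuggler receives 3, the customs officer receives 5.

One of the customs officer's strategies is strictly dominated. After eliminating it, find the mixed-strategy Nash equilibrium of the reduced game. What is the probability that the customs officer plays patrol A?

The customs officer's strategy patrol C is strictly dominated by patrol A: 5 > 4 and 2 > 0. Eliminate patrol C.
In a mixed equilibrium the smuggler is indifferent between route B and route A; this condition fixes q.
  the smuggler's expected payoff from route B: q·(-1) + (1−q)·5 = -6q + 5
  the smuggler's expected payoff from route A: q·6 + (1−q)·3 = 3q + 3
  -6q + 5 = 3q + 3  ⇒  -9q = -2  ⇒  q = 2/9.

q = 2/9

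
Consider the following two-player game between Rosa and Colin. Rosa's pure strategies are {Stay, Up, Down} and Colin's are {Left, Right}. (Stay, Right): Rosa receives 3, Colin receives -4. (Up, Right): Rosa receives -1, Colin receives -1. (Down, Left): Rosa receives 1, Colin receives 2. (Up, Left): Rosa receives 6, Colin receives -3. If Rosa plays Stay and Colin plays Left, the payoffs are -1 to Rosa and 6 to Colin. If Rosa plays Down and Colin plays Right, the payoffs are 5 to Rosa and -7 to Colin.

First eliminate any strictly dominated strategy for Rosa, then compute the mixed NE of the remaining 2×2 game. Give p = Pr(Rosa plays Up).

p = 9/11

Rosa's strategy Stay is strictly dominated by Down: 1 > -1 and 5 > 3. Eliminate Stay.
Rosa's mix must leave Colin indifferent between Left and Right.
  Colin's expected payoff from Left: p·(-3) + (1−p)·2 = -5p + 2
  Colin's expected payoff from Right: p·(-1) + (1−p)·(-7) = 6p - 7
  -5p + 2 = 6p - 7  ⇒  -11p = -9  ⇒  p = 9/11.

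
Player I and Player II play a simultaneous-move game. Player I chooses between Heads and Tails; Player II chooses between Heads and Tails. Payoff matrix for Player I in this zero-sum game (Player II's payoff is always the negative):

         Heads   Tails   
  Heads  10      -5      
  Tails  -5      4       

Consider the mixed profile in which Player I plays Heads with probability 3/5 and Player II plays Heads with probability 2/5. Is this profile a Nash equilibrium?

Given Player I's mix p = 3/5, Player II's payoff from Heads is -4 but from Tails is 7/5. Player II strictly prefers Tails, so Player II would not mix.
So the proposed profile is not a Nash equilibrium.

No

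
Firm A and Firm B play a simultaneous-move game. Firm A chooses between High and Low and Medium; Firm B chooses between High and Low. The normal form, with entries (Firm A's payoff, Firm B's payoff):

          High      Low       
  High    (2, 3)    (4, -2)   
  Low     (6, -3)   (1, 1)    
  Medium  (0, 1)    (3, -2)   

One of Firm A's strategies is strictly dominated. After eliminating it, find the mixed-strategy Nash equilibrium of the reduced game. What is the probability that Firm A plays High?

p = 4/9

Firm A's strategy Medium is strictly dominated by High: 2 > 0 and 4 > 3. Eliminate Medium.
Firm B's indifference between High and Low determines Firm A's mixing probability p:
  Firm B's payoff from High: p·3 + (1−p)·(-3) = 6p - 3
  Firm B's payoff from Low: p·(-2) + (1−p)·1 = -3p + 1
  6p - 3 = -3p + 1  ⇒  9p = 4  ⇒  p = 4/9.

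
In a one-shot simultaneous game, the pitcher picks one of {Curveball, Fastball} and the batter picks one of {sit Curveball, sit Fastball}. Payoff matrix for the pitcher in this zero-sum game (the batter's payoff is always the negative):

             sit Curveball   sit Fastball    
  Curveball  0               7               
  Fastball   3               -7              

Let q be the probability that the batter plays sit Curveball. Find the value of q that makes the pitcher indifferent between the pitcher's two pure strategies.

The pitcher's indifference between Curveball and Fastball determines the batter's mixing probability q:
  the pitcher's payoff from Curveball: q·0 + (1−q)·7 = -7q + 7
  the pitcher's payoff from Fastball: q·3 + (1−q)·(-7) = 10q - 7
  -7q + 7 = 10q - 7  ⇒  -17q = -14  ⇒  q = 14/17.

q = 14/17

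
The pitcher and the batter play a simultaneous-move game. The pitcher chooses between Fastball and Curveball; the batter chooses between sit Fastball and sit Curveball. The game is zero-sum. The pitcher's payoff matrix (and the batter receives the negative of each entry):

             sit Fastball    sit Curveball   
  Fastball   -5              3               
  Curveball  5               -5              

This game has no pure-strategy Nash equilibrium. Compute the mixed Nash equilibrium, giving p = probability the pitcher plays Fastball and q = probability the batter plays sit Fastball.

In a mixed equilibrium the batter is indifferent between sit Fastball and sit Curveball; this condition fixes p.
  the batter's payoff to sit Fastball: p·5 + (1−p)·(-5) = 10p - 5
  the batter's payoff to sit Curveball: p·(-3) + (1−p)·5 = -8p + 5
  10p - 5 = -8p + 5  ⇒  18p = 10  ⇒  p = 5/9.
The batter's mix must leave the pitcher indifferent between Fastball and Curveball.
  the pitcher's payoff from Fastball: q·(-5) + (1−q)·3 = -8q + 3
  the pitcher's payoff from Curveball: q·5 + (1−q)·(-5) = 10q - 5
  -8q + 3 = 10q - 5  ⇒  -18q = -8  ⇒  q = 4/9.

p = 5/9, q = 4/9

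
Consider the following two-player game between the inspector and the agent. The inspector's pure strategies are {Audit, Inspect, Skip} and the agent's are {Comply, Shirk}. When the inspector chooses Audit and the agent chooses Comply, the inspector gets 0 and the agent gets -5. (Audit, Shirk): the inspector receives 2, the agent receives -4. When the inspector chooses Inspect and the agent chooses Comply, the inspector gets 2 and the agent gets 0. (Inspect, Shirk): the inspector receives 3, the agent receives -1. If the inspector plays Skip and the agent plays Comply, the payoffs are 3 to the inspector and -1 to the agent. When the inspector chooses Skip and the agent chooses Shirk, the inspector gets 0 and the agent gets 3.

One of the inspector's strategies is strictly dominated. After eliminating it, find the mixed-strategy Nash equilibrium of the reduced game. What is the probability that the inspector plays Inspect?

p = 4/5

The inspector's strategy Audit is strictly dominated by Inspect: 2 > 0 and 3 > 2. Eliminate Audit.
Set the agent's expected payoff from Comply equal to that from Shirk:
  the agent's payoff to Comply: p·0 + (1−p)·(-1) = p - 1
  the agent's payoff to Shirk: p·(-1) + (1−p)·3 = -4p + 3
  p - 1 = -4p + 3  ⇒  5p = 4  ⇒  p = 4/5.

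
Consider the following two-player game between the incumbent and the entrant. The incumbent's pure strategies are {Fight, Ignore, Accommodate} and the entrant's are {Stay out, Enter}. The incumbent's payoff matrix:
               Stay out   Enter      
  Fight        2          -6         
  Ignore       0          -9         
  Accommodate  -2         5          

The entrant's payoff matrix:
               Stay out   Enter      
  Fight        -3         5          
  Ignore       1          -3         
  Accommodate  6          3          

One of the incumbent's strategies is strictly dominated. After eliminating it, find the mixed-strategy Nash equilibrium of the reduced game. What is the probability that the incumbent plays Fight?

The incumbent's strategy Ignore is strictly dominated by Fight: 2 > 0 and -6 > -9. Eliminate Ignore.
The incumbent's mix must leave the entrant indifferent between Stay out and Enter.
  the entrant's expected payoff from Stay out: p·(-3) + (1−p)·6 = -9p + 6
  the entrant's expected payoff from Enter: p·5 + (1−p)·3 = 2p + 3
  -9p + 6 = 2p + 3  ⇒  -11p = -3  ⇒  p = 3/11.

p = 3/11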